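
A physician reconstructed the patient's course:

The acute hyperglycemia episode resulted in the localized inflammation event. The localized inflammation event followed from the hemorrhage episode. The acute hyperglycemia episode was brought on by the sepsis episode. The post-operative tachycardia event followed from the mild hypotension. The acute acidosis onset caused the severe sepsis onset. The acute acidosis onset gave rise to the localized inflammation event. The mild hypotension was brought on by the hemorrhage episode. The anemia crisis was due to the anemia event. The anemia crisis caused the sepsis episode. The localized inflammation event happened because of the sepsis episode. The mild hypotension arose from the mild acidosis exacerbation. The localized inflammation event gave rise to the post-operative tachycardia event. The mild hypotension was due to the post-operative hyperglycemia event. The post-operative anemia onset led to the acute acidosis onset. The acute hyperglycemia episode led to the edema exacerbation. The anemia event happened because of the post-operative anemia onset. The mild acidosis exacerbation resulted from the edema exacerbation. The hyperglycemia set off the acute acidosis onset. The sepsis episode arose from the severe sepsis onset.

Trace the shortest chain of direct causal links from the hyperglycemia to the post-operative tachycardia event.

the hyperglycemia → the acute acidosis onset
the acute acidosis onset → the localized inflammation event
the localized inflammation event → the post-operative tachycardia event
Length: 3 steps.

the hyperglycemia → the acute acidosis onset → the localized inflammation event → the post-operative tachycardia event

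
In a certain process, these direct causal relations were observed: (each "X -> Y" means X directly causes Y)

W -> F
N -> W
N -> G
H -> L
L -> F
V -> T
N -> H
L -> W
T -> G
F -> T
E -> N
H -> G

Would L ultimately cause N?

L leads to W, F, T, G; N is not among them.

No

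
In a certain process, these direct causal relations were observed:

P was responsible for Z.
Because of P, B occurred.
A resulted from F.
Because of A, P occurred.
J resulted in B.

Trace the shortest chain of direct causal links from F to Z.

F → A → P → Z

F → A
A → P
P → Z
Length: 3 steps.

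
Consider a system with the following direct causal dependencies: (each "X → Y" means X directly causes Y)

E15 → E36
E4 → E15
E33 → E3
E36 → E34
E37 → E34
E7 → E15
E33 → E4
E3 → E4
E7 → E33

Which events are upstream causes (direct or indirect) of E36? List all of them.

E15, E3, E33, E4, E7

Immediate cause of E36: E15.
Further upstream: E7, E33, E3, E4.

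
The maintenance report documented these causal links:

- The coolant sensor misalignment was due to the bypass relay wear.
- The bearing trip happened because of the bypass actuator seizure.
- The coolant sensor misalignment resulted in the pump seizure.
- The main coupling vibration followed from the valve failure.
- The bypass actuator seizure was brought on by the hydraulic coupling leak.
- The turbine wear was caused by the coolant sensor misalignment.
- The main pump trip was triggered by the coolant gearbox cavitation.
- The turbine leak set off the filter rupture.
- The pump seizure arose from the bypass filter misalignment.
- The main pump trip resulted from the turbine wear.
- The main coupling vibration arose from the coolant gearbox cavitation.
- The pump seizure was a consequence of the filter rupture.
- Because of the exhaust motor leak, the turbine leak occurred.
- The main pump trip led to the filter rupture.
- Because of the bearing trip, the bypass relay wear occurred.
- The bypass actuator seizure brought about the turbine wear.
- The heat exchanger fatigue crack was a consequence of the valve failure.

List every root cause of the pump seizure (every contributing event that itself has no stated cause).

Tracing upstream from the pump seizure: the pump seizure ← the coolant sensor misalignment ← the bypass relay wear ← the bearing trip ← the bypass actuator seizure ← the hydraulic coupling leak.
A separate upstream branch: the pump seizure ← the filter rupture ← the main pump trip ← the coolant gearbox cavitation.
A separate upstream branch: the pump seizure ← the filter rupture ← the turbine leak ← the exhaust motor leak.
A separate upstream branch: the pump seizure ← the bypass filter misalignment.
Each of those chain origins has no stated cause.

the bypass filter misalignment, the coolant gearbox cavitation, the exhaust motor leak, the hydraulic coupling leak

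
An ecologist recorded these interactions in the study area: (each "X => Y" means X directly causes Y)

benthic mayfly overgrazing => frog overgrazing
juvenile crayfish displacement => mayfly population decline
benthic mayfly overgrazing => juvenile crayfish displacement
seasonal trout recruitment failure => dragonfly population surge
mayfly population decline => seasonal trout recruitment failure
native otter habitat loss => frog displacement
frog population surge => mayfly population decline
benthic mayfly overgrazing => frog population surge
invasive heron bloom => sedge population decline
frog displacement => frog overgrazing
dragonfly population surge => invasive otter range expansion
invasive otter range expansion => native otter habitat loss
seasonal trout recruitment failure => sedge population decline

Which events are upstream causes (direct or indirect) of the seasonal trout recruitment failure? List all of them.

the benthic mayfly overgrazing, the frog population surge, the juvenile crayfish displacement, the mayfly population decline

Immediate cause of the seasonal trout recruitment failure: the mayfly population decline.
Further upstream: the benthic mayfly overgrazing, the juvenile crayfish displacement, the frog population surge.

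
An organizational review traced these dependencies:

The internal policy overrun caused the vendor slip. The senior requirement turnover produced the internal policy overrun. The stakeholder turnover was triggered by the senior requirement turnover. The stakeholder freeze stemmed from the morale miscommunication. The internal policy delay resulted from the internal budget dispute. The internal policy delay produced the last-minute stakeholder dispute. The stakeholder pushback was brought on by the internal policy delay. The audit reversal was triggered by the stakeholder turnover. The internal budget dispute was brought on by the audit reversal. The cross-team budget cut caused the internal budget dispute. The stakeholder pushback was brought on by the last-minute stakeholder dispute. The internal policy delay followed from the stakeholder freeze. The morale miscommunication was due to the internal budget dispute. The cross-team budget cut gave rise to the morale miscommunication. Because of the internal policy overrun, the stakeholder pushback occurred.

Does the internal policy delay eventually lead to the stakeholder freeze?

No

The internal policy delay leads to the last-minute stakeholder dispute, the stakeholder pushback; the stakeholder freeze is not among them.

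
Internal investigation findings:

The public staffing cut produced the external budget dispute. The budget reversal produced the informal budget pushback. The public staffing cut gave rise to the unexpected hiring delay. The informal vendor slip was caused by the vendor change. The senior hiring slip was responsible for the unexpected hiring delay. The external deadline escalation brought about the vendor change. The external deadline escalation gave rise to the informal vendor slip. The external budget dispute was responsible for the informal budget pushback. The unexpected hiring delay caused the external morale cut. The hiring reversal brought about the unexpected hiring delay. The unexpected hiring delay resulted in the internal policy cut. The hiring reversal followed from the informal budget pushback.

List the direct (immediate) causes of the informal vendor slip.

the external deadline escalation, the vendor change

the external deadline escalation, the vendor change → the informal vendor slip with nothing further upstream stated.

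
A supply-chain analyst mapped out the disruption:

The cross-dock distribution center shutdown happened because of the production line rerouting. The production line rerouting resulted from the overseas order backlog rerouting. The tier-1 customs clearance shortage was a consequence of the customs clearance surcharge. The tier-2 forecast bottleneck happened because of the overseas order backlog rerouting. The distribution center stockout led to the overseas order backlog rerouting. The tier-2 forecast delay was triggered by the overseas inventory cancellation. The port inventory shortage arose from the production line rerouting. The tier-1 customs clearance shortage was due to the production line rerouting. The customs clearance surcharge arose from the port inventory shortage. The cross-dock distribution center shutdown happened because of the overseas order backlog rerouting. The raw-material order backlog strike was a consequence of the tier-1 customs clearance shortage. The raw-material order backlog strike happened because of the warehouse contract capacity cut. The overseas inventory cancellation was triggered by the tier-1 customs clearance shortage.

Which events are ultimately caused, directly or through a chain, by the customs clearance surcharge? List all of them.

the overseas inventory cancellation, the raw-material order backlog strike, the tier-1 customs clearance shortage, the tier-2 forecast delay

Direct effects: the tier-1 customs clearance shortage.
2 steps out: the overseas inventory cancellation, the raw-material order backlog strike.
3 steps out: the tier-2 forecast delay.
Not reachable from it: the distribution center stockout, the overseas order backlog rerouting, the tier-2 forecast bottleneck, the production line rerouting, the cross-dock distribution center shutdown, the warehouse contract capacity cut, the port inventory shortage.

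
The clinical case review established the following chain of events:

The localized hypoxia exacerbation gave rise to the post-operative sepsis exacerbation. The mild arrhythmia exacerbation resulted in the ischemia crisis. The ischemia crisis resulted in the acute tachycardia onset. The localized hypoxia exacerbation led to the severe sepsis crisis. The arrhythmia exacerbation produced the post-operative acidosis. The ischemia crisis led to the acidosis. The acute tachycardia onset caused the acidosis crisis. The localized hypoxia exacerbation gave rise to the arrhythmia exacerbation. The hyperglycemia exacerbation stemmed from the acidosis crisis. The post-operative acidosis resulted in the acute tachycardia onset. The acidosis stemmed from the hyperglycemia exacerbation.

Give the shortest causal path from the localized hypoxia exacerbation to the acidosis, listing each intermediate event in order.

the localized hypoxia exacerbation → the arrhythmia exacerbation → the post-operative acidosis → the acute tachycardia onset → the acidosis crisis → the hyperglycemia exacerbation → the acidosis

the localized hypoxia exacerbation → the arrhythmia exacerbation
the arrhythmia exacerbation → the post-operative acidosis
the post-operative acidosis → the acute tachycardia onset
the acute tachycardia onset → the acidosis crisis
the acidosis crisis → the hyperglycemia exacerbation
the hyperglycemia exacerbation → the acidosis
Length: 6 steps.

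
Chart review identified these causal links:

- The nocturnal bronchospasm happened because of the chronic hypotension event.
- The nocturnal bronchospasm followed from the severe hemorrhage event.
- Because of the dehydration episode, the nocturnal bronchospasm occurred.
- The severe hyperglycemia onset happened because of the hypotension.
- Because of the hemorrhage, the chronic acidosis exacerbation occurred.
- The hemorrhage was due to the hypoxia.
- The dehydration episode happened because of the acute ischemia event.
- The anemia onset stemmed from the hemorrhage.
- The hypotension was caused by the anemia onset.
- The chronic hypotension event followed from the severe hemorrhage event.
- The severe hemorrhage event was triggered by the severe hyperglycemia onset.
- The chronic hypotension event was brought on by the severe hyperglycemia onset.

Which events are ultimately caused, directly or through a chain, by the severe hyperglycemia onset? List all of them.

the chronic hypotension event, the nocturnal bronchospasm, the severe hemorrhage event

Direct effects: the severe hemorrhage event, the chronic hypotension event.
2 steps out: the nocturnal bronchospasm.
Not reachable from it: the hypoxia, the hemorrhage, the anemia onset, the chronic acidosis exacerbation, the hypotension, the acute ischemia event, the dehydration episode.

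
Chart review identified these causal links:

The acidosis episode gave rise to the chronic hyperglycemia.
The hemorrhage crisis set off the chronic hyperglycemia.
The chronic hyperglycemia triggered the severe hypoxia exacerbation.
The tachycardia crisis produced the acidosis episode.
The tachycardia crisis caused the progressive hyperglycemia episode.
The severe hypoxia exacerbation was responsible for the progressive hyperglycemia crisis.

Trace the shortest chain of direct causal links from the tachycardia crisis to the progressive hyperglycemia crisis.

the tachycardia crisis → the acidosis episode → the chronic hyperglycemia → the severe hypoxia exacerbation → the progressive hyperglycemia crisis

the tachycardia crisis → the acidosis episode
the acidosis episode → the chronic hyperglycemia
the chronic hyperglycemia → the severe hypoxia exacerbation
the severe hypoxia exacerbation → the progressive hyperglycemia crisis
Length: 4 steps.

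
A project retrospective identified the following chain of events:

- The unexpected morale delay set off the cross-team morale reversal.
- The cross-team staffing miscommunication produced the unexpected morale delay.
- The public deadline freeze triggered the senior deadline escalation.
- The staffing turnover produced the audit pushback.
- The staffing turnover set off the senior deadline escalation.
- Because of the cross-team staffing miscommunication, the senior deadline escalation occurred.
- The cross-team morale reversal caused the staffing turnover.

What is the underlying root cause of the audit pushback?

Tracing upstream from the audit pushback: the audit pushback ← the staffing turnover ← the cross-team morale reversal ← the unexpected morale delay ← the cross-team staffing miscommunication.
The cross-team staffing miscommunication has no stated cause, so it is the root.

the cross-team staffing miscommunication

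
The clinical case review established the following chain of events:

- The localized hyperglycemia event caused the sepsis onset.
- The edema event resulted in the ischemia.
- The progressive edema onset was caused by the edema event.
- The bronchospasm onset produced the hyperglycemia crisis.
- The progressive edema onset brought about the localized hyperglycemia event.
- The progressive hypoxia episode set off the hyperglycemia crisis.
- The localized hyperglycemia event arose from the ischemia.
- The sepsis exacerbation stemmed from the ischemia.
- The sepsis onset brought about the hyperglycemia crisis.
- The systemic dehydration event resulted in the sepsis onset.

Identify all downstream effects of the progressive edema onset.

Direct effects: the localized hyperglycemia event.
2 steps out: the sepsis onset.
3 steps out: the hyperglycemia crisis.
Not reachable from it: the edema event, the ischemia, the systemic dehydration event, the progressive hypoxia episode, the sepsis exacerbation, the bronchospasm onset.

the hyperglycemia crisis, the localized hyperglycemia event, the sepsis onset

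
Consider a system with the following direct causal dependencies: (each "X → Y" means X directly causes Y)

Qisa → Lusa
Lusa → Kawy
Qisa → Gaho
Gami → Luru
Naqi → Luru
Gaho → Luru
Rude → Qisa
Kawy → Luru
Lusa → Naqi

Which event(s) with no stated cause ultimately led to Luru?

Gami, Rude

Tracing upstream from Luru: Luru ← Gaho ← Qisa ← Rude.
A separate upstream branch: Luru ← Gami.
Each of those chain origins has no stated cause.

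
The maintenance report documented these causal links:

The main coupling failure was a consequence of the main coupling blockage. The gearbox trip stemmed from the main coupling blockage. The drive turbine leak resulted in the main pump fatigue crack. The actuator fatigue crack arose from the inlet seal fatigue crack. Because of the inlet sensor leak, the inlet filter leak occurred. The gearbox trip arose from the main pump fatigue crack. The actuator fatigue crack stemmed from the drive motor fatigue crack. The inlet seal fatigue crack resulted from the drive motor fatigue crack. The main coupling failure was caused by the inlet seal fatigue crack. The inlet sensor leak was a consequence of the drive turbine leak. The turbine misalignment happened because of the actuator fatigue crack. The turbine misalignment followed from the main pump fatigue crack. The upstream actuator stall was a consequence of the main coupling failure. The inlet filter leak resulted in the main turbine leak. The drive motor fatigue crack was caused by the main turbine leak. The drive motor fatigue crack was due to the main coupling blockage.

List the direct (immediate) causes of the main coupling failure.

the inlet seal fatigue crack, the main coupling blockage

Upstream contributors include the drive turbine leak, the inlet sensor leak, the inlet filter leak, the main turbine leak, the drive motor fatigue crack, but only the inlet seal fatigue crack, the main coupling blockage feed directly into the main coupling failure.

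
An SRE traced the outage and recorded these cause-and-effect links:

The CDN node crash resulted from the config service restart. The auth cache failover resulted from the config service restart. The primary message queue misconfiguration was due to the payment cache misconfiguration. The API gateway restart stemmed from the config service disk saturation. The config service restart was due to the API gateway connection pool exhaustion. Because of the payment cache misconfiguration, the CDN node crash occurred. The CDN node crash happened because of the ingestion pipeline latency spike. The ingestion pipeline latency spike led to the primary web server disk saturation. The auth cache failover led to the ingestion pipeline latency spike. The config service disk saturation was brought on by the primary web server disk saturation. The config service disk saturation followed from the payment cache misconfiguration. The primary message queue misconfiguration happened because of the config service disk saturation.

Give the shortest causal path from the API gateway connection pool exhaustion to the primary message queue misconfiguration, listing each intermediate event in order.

the API gateway connection pool exhaustion → the config service restart
the config service restart → the auth cache failover
the auth cache failover → the ingestion pipeline latency spike
the ingestion pipeline latency spike → the primary web server disk saturation
the primary web server disk saturation → the config service disk saturation
the config service disk saturation → the primary message queue misconfiguration
Length: 6 steps.

the API gateway connection pool exhaustion → the config service restart → the auth cache failover → the ingestion pipeline latency spike → the primary web server disk saturation → the config service disk saturation → the primary message queue misconfiguration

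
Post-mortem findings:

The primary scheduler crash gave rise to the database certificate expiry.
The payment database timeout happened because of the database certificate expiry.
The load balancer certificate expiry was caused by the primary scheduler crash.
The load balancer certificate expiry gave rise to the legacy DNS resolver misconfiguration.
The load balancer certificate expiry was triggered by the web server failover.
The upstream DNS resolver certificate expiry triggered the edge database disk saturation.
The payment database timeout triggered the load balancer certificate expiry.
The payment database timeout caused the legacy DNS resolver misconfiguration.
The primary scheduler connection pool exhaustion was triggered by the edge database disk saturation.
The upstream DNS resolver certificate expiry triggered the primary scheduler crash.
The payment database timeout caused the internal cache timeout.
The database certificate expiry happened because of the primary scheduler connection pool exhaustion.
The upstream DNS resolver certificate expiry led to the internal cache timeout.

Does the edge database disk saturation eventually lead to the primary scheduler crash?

No

The edge database disk saturation leads to the primary scheduler connection pool exhaustion, the database certificate expiry, the payment database timeout, the load balancer certificate expiry, the legacy DNS resolver misconfiguration, the internal cache timeout; the primary scheduler crash is not among them.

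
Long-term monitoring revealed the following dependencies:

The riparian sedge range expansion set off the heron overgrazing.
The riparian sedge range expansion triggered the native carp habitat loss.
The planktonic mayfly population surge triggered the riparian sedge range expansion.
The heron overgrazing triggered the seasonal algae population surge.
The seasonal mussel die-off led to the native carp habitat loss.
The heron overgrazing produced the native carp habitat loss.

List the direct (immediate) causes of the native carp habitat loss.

Upstream contributors include the planktonic mayfly population surge, but only the heron overgrazing, the riparian sedge range expansion, the seasonal mussel die-off feed directly into the native carp habitat loss.

the heron overgrazing, the riparian sedge range expansion, the seasonal mussel die-off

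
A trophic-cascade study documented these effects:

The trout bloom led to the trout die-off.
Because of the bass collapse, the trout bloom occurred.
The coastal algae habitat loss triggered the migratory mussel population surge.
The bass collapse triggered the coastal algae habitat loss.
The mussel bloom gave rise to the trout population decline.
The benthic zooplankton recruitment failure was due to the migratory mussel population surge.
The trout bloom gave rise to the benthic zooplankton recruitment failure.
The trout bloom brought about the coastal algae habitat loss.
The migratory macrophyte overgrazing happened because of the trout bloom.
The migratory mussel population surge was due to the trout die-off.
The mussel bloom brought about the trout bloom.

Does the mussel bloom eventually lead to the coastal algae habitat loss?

There is a causal chain: the mussel bloom → the trout bloom → the coastal algae habitat loss.

Yes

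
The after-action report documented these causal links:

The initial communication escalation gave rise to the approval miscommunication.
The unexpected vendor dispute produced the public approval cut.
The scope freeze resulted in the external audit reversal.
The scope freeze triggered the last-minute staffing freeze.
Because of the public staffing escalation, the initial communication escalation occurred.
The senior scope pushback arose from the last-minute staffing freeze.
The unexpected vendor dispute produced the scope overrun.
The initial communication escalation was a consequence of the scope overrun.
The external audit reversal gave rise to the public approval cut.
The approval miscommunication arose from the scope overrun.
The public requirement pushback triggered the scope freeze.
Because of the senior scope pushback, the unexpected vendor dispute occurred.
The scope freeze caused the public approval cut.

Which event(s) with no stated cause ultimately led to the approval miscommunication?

the public requirement pushback, the public staffing escalation

Tracing upstream from the approval miscommunication: the approval miscommunication ← the scope overrun ← the unexpected vendor dispute ← the senior scope pushback ← the last-minute staffing freeze ← the scope freeze ← the public requirement pushback.
A separate upstream branch: the approval miscommunication ← the initial communication escalation ← the public staffing escalation.
Each of those chain origins has no stated cause.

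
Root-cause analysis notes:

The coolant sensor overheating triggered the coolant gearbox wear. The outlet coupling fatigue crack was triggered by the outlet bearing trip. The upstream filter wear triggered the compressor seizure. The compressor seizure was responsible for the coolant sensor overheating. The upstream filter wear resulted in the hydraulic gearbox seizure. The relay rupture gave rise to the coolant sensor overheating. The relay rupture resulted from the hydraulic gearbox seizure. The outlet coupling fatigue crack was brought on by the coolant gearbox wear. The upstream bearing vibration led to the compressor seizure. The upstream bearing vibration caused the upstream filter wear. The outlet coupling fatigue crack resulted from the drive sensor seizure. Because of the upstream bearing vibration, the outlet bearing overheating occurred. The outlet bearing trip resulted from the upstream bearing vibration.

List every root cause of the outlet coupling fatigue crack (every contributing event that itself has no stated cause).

Tracing upstream from the outlet coupling fatigue crack: the outlet coupling fatigue crack ← the outlet bearing trip ← the upstream bearing vibration.
A separate upstream branch: the outlet coupling fatigue crack ← the drive sensor seizure.
Each of those chain origins has no stated cause.

the drive sensor seizure, the upstream bearing vibration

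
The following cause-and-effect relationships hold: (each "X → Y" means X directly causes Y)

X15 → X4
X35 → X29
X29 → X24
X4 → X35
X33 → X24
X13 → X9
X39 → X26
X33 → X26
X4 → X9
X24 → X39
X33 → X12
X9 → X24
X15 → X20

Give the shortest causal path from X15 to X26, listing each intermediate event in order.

X15 → X4
X4 → X9
X9 → X24
X24 → X39
X39 → X26
Length: 5 steps.

X15 → X4 → X9 → X24 → X39 → X26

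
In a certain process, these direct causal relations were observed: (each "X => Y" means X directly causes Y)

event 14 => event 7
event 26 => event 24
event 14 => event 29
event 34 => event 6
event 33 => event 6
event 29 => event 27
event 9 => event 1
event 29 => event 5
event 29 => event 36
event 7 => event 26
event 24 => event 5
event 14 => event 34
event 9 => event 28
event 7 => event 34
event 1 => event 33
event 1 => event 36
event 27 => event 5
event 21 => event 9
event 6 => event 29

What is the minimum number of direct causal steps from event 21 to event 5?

Shortest chain: event 21 → event 9 → event 1 → event 33 → event 6 → event 29 → event 5.

6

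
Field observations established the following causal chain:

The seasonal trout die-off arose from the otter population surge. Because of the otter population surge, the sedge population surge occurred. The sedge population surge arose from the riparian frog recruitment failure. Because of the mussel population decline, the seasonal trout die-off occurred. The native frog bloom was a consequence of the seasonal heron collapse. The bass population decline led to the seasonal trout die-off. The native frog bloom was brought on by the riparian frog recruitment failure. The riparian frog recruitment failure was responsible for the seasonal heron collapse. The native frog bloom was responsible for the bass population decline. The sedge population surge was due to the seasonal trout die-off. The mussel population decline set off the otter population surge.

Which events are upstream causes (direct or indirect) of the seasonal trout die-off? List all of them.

Immediate causes of the seasonal trout die-off: the mussel population decline, the bass population decline, the otter population surge.
Further upstream: the riparian frog recruitment failure, the seasonal heron collapse, the native frog bloom.

the bass population decline, the mussel population decline, the native frog bloom, the otter population surge, the riparian frog recruitment failure, the seasonal heron collapse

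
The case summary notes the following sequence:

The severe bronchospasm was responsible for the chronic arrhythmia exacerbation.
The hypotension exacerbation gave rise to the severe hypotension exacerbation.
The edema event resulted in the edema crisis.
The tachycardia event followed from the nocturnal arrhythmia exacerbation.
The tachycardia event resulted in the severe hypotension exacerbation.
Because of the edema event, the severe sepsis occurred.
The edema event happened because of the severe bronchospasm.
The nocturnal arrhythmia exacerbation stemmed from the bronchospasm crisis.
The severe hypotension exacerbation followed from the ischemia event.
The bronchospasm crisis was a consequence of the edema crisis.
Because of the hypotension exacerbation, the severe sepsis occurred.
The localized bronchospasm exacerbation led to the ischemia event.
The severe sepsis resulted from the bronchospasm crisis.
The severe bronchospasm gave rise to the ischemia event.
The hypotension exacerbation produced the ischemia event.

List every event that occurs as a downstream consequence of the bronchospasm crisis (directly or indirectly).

the nocturnal arrhythmia exacerbation, the severe hypotension exacerbation, the severe sepsis, the tachycardia event

Direct effects: the nocturnal arrhythmia exacerbation, the severe sepsis.
2 steps out: the tachycardia event.
3 steps out: the severe hypotension exacerbation.
Not reachable from it: the severe bronchospasm, the chronic arrhythmia exacerbation, the edema event, the edema crisis, the localized bronchospasm exacerbation, the hypotension exacerbation, the ischemia event.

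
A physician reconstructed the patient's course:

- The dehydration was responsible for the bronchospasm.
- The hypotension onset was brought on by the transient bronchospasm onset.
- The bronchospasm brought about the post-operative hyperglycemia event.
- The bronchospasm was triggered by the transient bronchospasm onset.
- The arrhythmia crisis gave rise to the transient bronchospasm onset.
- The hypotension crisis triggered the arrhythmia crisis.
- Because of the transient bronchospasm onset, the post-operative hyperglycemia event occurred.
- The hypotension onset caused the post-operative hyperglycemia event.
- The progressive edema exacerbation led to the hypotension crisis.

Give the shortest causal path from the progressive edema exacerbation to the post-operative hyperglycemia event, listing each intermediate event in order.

the progressive edema exacerbation → the hypotension crisis
the hypotension crisis → the arrhythmia crisis
the arrhythmia crisis → the transient bronchospasm onset
the transient bronchospasm onset → the post-operative hyperglycemia event
Length: 4 steps.

the progressive edema exacerbation → the hypotension crisis → the arrhythmia crisis → the transient bronchospasm onset → the post-operative hyperglycemia event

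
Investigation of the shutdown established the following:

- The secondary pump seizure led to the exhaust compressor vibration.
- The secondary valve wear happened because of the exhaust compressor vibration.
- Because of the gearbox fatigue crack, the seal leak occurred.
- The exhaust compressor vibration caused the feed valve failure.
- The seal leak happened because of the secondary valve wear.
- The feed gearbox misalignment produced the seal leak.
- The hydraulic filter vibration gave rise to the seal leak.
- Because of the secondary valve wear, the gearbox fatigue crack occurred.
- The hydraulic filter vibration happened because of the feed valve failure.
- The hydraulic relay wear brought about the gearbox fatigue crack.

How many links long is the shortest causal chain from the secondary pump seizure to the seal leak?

Shortest chain: the secondary pump seizure → the exhaust compressor vibration → the secondary valve wear → the seal leak.

3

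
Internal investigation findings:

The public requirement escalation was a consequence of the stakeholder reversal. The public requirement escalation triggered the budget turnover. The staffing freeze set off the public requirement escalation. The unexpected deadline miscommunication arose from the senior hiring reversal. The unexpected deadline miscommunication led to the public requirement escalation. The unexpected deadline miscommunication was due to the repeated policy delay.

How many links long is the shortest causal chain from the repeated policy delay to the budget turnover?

Shortest chain: the repeated policy delay → the unexpected deadline miscommunication → the public requirement escalation → the budget turnover.

3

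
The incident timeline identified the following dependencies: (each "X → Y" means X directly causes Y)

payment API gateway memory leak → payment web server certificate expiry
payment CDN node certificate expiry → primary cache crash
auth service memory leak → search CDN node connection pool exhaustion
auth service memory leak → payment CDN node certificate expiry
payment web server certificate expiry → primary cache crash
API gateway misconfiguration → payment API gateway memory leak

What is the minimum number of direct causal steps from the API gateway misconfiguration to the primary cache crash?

3

Shortest chain: the API gateway misconfiguration → the payment API gateway memory leak → the payment web server certificate expiry → the primary cache crash.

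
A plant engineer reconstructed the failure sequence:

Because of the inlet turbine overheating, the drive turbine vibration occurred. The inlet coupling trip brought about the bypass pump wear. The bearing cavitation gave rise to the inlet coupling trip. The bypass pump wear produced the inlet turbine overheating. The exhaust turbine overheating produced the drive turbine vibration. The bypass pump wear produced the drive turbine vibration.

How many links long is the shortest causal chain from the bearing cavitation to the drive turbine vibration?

Shortest chain: the bearing cavitation → the inlet coupling trip → the bypass pump wear → the drive turbine vibration.

3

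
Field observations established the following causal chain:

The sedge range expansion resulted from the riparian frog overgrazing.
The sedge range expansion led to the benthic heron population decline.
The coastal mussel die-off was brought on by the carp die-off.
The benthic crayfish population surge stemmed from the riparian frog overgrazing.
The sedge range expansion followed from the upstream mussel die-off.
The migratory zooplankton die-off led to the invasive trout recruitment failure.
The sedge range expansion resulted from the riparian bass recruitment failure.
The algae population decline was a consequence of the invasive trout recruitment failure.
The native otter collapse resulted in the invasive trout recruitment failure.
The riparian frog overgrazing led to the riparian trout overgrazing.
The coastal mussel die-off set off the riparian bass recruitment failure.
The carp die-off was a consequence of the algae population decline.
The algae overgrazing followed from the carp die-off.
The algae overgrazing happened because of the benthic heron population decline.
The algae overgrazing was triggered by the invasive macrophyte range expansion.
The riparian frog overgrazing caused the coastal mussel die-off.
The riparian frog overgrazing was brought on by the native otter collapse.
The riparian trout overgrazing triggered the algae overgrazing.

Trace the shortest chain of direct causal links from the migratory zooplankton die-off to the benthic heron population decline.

the migratory zooplankton die-off → the invasive trout recruitment failure → the algae population decline → the carp die-off → the coastal mussel die-off → the riparian bass recruitment failure → the sedge range expansion → the benthic heron population decline

the migratory zooplankton die-off → the invasive trout recruitment failure
the invasive trout recruitment failure → the algae population decline
the algae population decline → the carp die-off
the carp die-off → the coastal mussel die-off
the coastal mussel die-off → the riparian bass recruitment failure
the riparian bass recruitment failure → the sedge range expansion
the sedge range expansion → the benthic heron population decline
Length: 7 steps.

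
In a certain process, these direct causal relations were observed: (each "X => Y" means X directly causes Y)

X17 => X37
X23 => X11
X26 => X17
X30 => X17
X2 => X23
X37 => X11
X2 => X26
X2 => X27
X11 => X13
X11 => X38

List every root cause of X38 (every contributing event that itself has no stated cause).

Tracing upstream from X38: X38 ← X11 ← X37 ← X17 ← X30.
A separate upstream branch: X38 ← X11 ← X23 ← X2.
Each of those chain origins has no stated cause.

X2, X30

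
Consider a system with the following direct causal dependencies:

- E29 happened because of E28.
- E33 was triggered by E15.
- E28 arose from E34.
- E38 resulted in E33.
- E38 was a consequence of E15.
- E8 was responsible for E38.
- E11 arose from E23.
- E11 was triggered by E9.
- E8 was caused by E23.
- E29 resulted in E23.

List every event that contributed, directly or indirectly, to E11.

E23, E28, E29, E34, E9

Immediate causes of E11: E9, E23.
Further upstream: E34, E28, E29.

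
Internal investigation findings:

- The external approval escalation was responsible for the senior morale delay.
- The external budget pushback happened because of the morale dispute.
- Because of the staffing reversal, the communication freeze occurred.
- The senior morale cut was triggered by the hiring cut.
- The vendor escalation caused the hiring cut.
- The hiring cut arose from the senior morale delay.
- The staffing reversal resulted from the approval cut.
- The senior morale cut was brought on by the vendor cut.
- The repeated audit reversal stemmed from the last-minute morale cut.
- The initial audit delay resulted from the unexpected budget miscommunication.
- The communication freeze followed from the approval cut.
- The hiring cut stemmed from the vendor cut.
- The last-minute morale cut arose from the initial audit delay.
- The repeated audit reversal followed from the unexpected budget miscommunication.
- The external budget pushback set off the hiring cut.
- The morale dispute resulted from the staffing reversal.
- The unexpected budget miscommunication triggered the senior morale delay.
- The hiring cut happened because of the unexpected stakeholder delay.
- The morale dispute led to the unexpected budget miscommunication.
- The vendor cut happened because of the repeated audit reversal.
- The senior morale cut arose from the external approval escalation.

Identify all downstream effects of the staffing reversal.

the communication freeze, the external budget pushback, the hiring cut, the initial audit delay, the last-minute morale cut, the morale dispute, the repeated audit reversal, the senior morale cut, the senior morale delay, the unexpected budget miscommunication, the vendor cut

Direct effects: the morale dispute, the communication freeze.
2 steps out: the external budget pushback, the unexpected budget miscommunication.
3 steps out: the initial audit delay, the repeated audit reversal, the senior morale delay, the hiring cut.
4 steps out: the last-minute morale cut, the vendor cut, the senior morale cut.
Not reachable from it: the approval cut, the external approval escalation, the vendor escalation, the unexpected stakeholder delay.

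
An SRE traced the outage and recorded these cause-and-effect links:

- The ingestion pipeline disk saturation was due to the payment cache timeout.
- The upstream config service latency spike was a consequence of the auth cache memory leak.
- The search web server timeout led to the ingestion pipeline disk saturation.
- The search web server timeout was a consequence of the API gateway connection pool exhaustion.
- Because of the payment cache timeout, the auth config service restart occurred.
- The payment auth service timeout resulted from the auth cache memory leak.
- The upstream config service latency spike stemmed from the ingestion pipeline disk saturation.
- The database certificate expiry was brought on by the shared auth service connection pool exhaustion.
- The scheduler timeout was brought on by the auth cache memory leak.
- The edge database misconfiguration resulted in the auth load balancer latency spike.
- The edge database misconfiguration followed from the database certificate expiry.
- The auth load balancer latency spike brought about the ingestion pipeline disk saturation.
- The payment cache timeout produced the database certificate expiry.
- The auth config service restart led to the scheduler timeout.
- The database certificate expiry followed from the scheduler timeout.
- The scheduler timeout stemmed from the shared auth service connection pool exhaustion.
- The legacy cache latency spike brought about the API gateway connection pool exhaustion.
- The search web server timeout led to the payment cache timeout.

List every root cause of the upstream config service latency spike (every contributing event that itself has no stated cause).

Tracing upstream from the upstream config service latency spike: the upstream config service latency spike ← the ingestion pipeline disk saturation ← the search web server timeout ← the API gateway connection pool exhaustion ← the legacy cache latency spike.
A separate upstream branch: the upstream config service latency spike ← the auth cache memory leak.
A separate upstream branch: the upstream config service latency spike ← the ingestion pipeline disk saturation ← the auth load balancer latency spike ← the edge database misconfiguration ← the database certificate expiry ← the shared auth service connection pool exhaustion.
Each of those chain origins has no stated cause.

the auth cache memory leak, the legacy cache latency spike, the shared auth service connection pool exhaustion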